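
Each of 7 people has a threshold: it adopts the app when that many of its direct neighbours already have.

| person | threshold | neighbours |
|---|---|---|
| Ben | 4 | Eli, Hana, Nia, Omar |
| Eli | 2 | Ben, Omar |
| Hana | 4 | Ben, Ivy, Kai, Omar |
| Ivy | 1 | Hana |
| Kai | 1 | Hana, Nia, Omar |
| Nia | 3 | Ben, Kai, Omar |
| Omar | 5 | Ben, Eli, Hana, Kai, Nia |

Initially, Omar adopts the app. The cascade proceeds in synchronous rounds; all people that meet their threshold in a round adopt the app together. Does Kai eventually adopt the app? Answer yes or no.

yes

Round 1 — Omar adopts the app (initial).
Round 2 — checking thresholds:
  Ben: 1 of 4 neighbours < 4, below threshold.
  Eli: 1 of 2 neighbours < 2, below threshold.
  Hana: 1 of 4 neighbours < 4, below threshold.
  Kai: 1 of 3 neighbours ≥ 1, adopts the app.
  Nia: 1 of 3 neighbours < 3, below threshold.
Round 3 — no new adoptions; cascade stops.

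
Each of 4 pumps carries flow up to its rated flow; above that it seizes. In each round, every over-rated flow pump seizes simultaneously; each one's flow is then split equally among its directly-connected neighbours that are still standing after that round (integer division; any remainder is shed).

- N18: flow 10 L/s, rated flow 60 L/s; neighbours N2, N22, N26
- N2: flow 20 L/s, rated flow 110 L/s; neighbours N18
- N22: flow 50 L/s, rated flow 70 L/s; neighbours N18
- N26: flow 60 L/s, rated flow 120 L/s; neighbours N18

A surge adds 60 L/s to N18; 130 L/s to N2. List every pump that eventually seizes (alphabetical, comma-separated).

Round 1 — N18 at 70 > 60; N2 at 150 > 110. N18, N2 seize.
  N18 sheds 70 L/s to N22, N26: 35 each.
    N22: 50+35 = 85 > 70
    N26: 60+35 = 95 ≤ 120
  N2 sheds 150 L/s: no online neighbours, lost.
Round 2 — N22 seizes.
  N22 sheds 85 L/s: no online neighbours, lost.
No further seizures.

N18, N2, N22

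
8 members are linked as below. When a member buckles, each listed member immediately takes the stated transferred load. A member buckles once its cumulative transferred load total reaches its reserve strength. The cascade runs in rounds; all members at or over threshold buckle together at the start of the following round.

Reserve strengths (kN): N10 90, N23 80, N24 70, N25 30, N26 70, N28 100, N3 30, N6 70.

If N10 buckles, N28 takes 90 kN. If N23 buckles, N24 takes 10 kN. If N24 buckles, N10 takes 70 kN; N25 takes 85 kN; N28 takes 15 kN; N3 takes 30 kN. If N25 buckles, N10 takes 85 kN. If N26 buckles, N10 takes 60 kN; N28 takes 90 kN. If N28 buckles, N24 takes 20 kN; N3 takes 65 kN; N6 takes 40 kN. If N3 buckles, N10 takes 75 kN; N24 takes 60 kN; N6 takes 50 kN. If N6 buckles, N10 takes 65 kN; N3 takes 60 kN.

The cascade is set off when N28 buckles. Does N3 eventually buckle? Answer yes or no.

Round 1 — N28 buckles (initial).
  N24: +20 → 20 < 70
  N3: +65 → 65 ≥ 30
  N6: +40 → 40 < 70
Round 2 — N3 buckles.
  N10: +75 → 75 < 90
  N24: +60 → 80 ≥ 70
  N6: +50 → 90 ≥ 70
Round 3 — N24, N6 buckle.
  N10: +70+65 → 210 ≥ 90
  N25: +85 → 85 ≥ 30
Round 4 — N10, N25 buckle.
No further bucklings.

yes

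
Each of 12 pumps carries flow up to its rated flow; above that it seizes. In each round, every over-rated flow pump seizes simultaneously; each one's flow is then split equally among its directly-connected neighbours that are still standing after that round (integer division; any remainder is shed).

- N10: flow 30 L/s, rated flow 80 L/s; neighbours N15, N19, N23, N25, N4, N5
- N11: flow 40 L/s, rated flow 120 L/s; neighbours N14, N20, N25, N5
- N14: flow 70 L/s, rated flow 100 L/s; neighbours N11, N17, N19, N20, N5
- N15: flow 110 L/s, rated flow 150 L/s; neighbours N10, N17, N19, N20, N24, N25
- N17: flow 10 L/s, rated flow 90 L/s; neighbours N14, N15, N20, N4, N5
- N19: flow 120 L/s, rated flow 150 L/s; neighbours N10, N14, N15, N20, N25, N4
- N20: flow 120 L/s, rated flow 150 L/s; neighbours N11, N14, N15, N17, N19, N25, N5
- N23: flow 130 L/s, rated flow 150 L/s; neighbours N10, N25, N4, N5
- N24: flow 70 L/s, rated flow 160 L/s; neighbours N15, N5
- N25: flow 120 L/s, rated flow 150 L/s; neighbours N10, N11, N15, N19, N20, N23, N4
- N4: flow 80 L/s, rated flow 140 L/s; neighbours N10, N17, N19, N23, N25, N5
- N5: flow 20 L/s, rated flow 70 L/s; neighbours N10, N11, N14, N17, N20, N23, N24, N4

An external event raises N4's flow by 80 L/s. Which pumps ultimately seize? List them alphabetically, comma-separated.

Round 1 — N4 at 160 > 140. N4 seizes.
  N4 sheds 160 L/s to N10, N17, N19, N23, N25, N5: 26 each (4 lost).
    N10: 30+26 = 56 ≤ 80
    N17: 10+26 = 36 ≤ 90
    N19: 120+26 = 146 ≤ 150
    N23: 130+26 = 156 > 150
    N25: 120+26 = 146 ≤ 150
    N5: 20+26 = 46 ≤ 70
Round 2 — N23 seizes.
  N23 sheds 156 L/s to N10, N25, N5: 52 each.
    N10: 56+52 = 108 > 80
    N25: 146+52 = 198 > 150
    N5: 46+52 = 98 > 70
Round 3 — N10, N25, N5 seize.
  N10 sheds 108 L/s to N15, N19: 54 each.
    N15: 110+54 = 164 > 150
    N19: 146+54 = 200 > 150
  N25 sheds 198 L/s to N11, N15, N19, N20: 49 each (2 lost).
    N11: 40+49 = 89 ≤ 120
    N15: 164+49 = 213 > 150
    N19: 200+49 = 249 > 150
    N20: 120+49 = 169 > 150
  N5 sheds 98 L/s to N11, N14, N17, N20, N24: 19 each (3 lost).
    N11: 89+19 = 108 ≤ 120
    N14: 70+19 = 89 ≤ 100
    N17: 36+19 = 55 ≤ 90
    N20: 169+19 = 188 > 150
    N24: 70+19 = 89 ≤ 160
Round 4 — N15, N19, N20 seize.
  N15 sheds 213 L/s to N17, N24: 106 each (1 lost).
    N17: 55+106 = 161 > 90
    N24: 89+106 = 195 > 160
  N19 sheds 249 L/s to N14: 249 each.
    N14: 89+249 = 338 > 100
  N20 sheds 188 L/s to N11, N14, N17: 62 each (2 lost).
    N11: 108+62 = 170 > 120
    N14: 338+62 = 400 > 100
    N17: 161+62 = 223 > 90
Round 5 — N11, N14, N17, N24 seize.
  N11 sheds 170 L/s: no online neighbours, lost.
  N14 sheds 400 L/s: no online neighbours, lost.
  N17 sheds 223 L/s: no online neighbours, lost.
  N24 sheds 195 L/s: no online neighbours, lost.
No further seizures.

N10, N11, N14, N15, N17, N19, N20, N23, N24, N25, N4, N5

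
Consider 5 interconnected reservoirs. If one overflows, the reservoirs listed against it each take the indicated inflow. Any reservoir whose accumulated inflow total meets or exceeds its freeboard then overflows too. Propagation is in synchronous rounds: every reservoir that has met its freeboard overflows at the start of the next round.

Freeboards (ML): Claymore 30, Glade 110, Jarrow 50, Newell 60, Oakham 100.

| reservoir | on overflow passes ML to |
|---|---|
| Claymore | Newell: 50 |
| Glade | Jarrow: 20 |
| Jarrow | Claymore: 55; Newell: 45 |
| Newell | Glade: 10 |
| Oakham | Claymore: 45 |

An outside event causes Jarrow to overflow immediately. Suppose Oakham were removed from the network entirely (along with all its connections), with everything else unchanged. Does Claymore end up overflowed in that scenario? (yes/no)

yes

With Oakham removed:
Round 1 — Jarrow overflows (initial).
  Claymore: +55 → 55 ≥ 30
  Newell: +45 → 45 < 60
Round 2 — Claymore overflows.
  Newell: +50 → 95 ≥ 60
Round 3 — Newell overflows.
  Glade: +10 → 10 < 110
No further overflows.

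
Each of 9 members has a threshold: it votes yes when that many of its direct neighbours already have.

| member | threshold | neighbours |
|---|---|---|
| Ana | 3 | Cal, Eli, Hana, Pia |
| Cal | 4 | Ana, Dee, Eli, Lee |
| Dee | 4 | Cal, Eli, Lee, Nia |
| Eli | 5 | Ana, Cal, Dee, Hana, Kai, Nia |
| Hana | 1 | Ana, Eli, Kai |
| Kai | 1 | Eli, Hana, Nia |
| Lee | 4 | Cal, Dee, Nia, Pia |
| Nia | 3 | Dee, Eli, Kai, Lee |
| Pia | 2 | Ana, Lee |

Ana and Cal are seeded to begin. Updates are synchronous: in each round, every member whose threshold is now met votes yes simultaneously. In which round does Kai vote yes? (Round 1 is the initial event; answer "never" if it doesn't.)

Round 1 — Ana, Cal vote yes (initial).
Round 2 — checking thresholds:
  Dee: 1 of 4 neighbours < 4, not yet.
  Eli: 2 of 6 neighbours < 5, not yet.
  Hana: 1 of 3 neighbours ≥ 1, votes yes.
  Lee: 1 of 4 neighbours < 4, not yet.
  Pia: 1 of 2 neighbours < 2, not yet.
Round 3 — checking thresholds:
  Dee: 1 of 4 neighbours < 4, not yet.
  Eli: 3 of 6 neighbours < 5, not yet.
  Kai: 1 of 3 neighbours ≥ 1, votes yes.
  Lee: 1 of 4 neighbours < 4, not yet.
  Pia: 1 of 2 neighbours < 2, not yet.
Round 4 — no new yes votes; cascade stops.

3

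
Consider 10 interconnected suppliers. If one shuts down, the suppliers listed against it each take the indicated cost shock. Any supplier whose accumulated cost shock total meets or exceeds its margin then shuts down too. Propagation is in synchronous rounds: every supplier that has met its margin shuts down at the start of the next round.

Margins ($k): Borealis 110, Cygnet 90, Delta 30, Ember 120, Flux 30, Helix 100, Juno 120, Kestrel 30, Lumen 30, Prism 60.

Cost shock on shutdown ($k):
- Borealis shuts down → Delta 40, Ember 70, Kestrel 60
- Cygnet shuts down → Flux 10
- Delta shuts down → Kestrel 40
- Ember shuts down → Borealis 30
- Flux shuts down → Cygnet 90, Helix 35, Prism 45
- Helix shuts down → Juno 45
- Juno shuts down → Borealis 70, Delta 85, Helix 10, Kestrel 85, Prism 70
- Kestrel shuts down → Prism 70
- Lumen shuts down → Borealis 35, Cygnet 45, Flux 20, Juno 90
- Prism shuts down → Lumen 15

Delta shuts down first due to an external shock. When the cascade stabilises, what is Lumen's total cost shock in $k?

Round 1 — Delta shuts down (initial).
  Kestrel: +40 → 40 ≥ 30
Round 2 — Kestrel shuts down.
  Prism: +70 → 70 ≥ 60
Round 3 — Prism shuts down.
  Lumen: +15 → 15 < 30
No further shutdowns.

15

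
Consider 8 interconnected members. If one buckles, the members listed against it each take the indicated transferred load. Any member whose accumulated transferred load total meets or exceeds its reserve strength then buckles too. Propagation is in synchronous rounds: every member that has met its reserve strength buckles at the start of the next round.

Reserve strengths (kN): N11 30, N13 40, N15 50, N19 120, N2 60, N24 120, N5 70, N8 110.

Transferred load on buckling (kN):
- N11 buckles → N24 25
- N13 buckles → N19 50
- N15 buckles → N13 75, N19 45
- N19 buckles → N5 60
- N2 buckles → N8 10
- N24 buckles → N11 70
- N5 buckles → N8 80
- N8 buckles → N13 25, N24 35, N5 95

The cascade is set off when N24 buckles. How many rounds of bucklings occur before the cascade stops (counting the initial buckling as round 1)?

2

Round 1 — N24 buckles (initial).
  N11: +70 → 70 ≥ 30
Round 2 — N11 buckles.
No further bucklings.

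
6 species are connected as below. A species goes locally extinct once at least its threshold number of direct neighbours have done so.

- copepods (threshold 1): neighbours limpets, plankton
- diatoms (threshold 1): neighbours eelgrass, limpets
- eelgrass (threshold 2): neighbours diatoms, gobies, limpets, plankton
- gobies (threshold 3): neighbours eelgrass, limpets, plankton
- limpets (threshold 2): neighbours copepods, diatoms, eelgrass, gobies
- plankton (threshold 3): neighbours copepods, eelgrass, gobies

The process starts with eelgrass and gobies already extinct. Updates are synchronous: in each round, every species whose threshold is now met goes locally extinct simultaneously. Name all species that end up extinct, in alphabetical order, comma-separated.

copepods, diatoms, eelgrass, gobies, limpets, plankton

Round 1 — eelgrass, gobies go locally extinct (initial).
Round 2 — checking thresholds:
  diatoms: 1 of 2 neighbours ≥ 1, goes locally extinct.
  limpets: 2 of 4 neighbours ≥ 2, goes locally extinct.
  plankton: 2 of 3 neighbours < 3, below threshold.
Round 3 — checking thresholds:
  copepods: 1 of 2 neighbours ≥ 1, goes locally extinct.
  plankton: 2 of 3 neighbours < 3, below threshold.
Round 4 — checking thresholds:
  plankton: 3 of 3 neighbours ≥ 3, goes locally extinct.
Round 5 — no new extinctions; cascade stops.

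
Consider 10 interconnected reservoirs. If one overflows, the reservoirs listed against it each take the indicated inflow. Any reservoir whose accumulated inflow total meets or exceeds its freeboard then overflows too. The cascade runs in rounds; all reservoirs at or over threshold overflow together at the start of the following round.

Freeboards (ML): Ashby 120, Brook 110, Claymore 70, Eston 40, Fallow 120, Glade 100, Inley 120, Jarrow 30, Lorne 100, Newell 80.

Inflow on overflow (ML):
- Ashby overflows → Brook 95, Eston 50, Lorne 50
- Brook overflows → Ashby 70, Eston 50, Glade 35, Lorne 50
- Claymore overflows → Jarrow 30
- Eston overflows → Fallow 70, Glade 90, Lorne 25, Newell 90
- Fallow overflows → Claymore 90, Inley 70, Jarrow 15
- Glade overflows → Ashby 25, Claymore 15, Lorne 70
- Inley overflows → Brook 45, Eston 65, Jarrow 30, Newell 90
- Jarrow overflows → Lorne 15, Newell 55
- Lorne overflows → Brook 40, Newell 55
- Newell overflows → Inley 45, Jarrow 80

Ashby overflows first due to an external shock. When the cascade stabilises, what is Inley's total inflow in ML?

Round 1 — Ashby overflows (initial).
  Brook: +95 → 95 < 110
  Eston: +50 → 50 ≥ 40
  Lorne: +50 → 50 < 100
Round 2 — Eston overflows.
  Fallow: +70 → 70 < 120
  Glade: +90 → 90 < 100
  Lorne: +25 → 75 < 100
  Newell: +90 → 90 ≥ 80
Round 3 — Newell overflows.
  Inley: +45 → 45 < 120
  Jarrow: +80 → 80 ≥ 30
Round 4 — Jarrow overflows.
  Lorne: +15 → 90 < 100
No further overflows.

45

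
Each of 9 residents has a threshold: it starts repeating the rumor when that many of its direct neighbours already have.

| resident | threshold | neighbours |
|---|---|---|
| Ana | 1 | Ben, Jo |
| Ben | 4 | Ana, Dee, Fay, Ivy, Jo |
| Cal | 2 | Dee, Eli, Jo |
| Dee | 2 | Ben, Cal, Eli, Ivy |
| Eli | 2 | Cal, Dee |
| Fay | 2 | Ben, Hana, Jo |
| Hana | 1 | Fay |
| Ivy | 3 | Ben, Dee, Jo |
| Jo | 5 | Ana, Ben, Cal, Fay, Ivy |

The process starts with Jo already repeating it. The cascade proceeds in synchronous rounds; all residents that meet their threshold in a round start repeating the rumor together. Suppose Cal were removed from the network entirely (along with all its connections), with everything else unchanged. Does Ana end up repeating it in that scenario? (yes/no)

yes

With Cal removed:
Round 1 — Jo starts repeating the rumor (initial).
Round 2 — checking thresholds:
  Ana: 1 of 2 neighbours ≥ 1, starts repeating the rumor.
  Ben: 1 of 5 neighbours < 4, not yet.
  Fay: 1 of 3 neighbours < 2, not yet.
  Ivy: 1 of 3 neighbours < 3, not yet.
Round 3 — no new spreads; cascade stops.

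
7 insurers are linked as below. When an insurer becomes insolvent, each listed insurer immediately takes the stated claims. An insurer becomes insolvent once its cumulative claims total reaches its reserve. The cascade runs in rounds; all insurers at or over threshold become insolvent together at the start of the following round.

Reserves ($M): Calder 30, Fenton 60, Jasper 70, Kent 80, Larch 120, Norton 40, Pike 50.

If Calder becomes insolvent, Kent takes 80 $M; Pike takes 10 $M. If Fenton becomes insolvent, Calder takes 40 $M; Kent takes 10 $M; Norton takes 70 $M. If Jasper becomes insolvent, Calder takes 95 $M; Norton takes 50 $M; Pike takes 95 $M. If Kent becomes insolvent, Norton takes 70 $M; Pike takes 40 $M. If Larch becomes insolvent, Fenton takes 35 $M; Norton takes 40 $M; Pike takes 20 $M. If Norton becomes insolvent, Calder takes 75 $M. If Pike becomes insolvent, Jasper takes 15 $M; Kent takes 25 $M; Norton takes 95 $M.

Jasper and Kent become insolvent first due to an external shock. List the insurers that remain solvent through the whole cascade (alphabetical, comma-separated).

Round 1 — Jasper, Kent become insolvent (initial).
  Calder: +95 → 95 ≥ 30
  Norton: +50+70 → 120 ≥ 40
  Pike: +95+40 → 135 ≥ 50
Round 2 — Calder, Norton, Pike become insolvent.
No further insolvencies.

Fenton, Larch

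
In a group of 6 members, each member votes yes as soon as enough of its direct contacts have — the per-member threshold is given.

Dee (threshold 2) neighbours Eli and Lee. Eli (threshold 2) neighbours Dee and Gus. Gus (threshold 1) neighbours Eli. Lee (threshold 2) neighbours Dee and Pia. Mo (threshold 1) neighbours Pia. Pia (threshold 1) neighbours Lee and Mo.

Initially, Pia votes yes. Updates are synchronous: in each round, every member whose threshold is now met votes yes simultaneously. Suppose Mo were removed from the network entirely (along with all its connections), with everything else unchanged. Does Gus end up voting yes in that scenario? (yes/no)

no

With Mo removed:
Round 1 — Pia votes yes (initial).
Round 2 — no new yes votes; cascade stops.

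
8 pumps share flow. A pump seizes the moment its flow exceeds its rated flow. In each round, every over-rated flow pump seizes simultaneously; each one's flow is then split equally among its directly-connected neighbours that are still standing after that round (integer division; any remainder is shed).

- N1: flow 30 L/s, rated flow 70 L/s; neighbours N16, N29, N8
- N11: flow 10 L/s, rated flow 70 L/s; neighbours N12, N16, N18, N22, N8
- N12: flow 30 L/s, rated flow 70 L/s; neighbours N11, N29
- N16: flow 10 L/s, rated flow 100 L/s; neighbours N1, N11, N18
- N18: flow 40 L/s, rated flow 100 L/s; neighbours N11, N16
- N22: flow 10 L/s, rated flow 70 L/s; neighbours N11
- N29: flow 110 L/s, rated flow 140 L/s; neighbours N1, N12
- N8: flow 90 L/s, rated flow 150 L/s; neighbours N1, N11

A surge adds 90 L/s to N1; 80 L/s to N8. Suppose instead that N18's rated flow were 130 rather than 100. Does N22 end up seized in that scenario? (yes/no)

no

With N18's rated flow at 130:
Round 1 — N1 at 120 > 70; N8 at 170 > 150. N1, N8 seize.
  N1 sheds 120 L/s to N16, N29: 60 each.
    N16: 10+60 = 70 ≤ 100
    N29: 110+60 = 170 > 140
  N8 sheds 170 L/s to N11: 170 each.
    N11: 10+170 = 180 > 70
Round 2 — N11, N29 seize.
  N11 sheds 180 L/s to N12, N16, N18, N22: 45 each.
    N12: 30+45 = 75 > 70
    N16: 70+45 = 115 > 100
    N18: 40+45 = 85 ≤ 130
    N22: 10+45 = 55 ≤ 70
  N29 sheds 170 L/s to N12: 170 each.
    N12: 75+170 = 245 > 70
Round 3 — N12, N16 seize.
  N12 sheds 245 L/s: no online neighbours, lost.
  N16 sheds 115 L/s to N18: 115 each.
    N18: 85+115 = 200 > 130
Round 4 — N18 seizes.
  N18 sheds 200 L/s: no online neighbours, lost.
No further seizures.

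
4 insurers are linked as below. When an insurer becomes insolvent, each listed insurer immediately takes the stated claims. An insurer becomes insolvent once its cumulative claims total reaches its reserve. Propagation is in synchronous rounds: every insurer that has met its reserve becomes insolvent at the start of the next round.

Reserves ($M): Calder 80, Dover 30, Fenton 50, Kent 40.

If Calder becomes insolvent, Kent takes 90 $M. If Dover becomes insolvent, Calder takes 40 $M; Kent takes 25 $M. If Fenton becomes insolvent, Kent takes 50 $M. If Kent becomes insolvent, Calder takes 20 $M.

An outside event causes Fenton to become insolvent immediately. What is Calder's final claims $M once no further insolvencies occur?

20

Round 1 — Fenton becomes insolvent (initial).
  Kent: +50 → 50 ≥ 40
Round 2 — Kent becomes insolvent.
  Calder: +20 → 20 < 80
No further insolvencies.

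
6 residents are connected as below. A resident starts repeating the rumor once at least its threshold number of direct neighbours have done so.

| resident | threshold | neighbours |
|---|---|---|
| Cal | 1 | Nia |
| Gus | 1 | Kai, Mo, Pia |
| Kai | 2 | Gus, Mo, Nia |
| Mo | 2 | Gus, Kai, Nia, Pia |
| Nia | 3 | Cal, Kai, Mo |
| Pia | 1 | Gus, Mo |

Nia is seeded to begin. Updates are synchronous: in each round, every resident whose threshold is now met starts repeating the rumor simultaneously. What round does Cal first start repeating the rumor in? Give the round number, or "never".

2

Round 1 — Nia starts repeating the rumor (initial).
Round 2 — checking thresholds:
  Cal: 1 of 1 neighbours ≥ 1, starts repeating the rumor.
  Kai: 1 of 3 neighbours < 2, holds.
  Mo: 1 of 4 neighbours < 2, holds.
Round 3 — no new spreads; cascade stops.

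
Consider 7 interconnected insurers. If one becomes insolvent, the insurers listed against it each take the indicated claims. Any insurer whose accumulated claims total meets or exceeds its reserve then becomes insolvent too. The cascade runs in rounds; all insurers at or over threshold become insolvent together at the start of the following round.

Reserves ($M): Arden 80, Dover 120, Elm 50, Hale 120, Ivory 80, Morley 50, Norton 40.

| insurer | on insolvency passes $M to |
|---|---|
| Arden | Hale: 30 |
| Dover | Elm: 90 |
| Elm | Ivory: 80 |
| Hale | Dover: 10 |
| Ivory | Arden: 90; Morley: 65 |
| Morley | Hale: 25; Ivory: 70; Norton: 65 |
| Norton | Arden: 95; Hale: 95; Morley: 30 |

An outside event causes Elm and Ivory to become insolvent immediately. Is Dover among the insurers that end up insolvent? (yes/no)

no

Round 1 — Elm, Ivory become insolvent (initial).
  Arden: +90 → 90 ≥ 80
  Morley: +65 → 65 ≥ 50
Round 2 — Arden, Morley become insolvent.
  Hale: +30+25 → 55 < 120
  Norton: +65 → 65 ≥ 40
Round 3 — Norton becomes insolvent.
  Hale: +95 → 150 ≥ 120
Round 4 — Hale becomes insolvent.
  Dover: +10 → 10 < 120
No further insolvencies.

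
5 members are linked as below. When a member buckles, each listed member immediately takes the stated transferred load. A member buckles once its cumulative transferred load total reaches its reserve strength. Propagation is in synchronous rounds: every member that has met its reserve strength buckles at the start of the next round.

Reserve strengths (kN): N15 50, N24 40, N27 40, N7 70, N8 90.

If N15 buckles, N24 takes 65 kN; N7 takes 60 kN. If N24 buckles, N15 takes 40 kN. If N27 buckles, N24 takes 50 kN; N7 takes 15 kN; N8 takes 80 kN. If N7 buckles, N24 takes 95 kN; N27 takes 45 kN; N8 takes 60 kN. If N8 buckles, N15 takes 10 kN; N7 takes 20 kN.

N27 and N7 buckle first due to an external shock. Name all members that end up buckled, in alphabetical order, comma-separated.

N15, N24, N27, N7, N8

Round 1 — N27, N7 buckle (initial).
  N24: +50+95 → 145 ≥ 40
  N8: +80+60 → 140 ≥ 90
Round 2 — N24, N8 buckle.
  N15: +40+10 → 50 ≥ 50
Round 3 — N15 buckles.
No further bucklings.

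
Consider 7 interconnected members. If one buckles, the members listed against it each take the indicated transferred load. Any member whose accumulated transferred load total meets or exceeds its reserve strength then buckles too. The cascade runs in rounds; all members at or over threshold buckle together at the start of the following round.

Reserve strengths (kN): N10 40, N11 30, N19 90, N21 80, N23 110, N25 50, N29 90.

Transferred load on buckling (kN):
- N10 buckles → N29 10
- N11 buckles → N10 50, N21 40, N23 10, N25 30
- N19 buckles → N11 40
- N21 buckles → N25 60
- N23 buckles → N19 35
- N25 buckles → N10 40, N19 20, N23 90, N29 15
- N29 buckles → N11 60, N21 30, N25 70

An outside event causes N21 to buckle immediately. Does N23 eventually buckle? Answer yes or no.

Round 1 — N21 buckles (initial).
  N25: +60 → 60 ≥ 50
Round 2 — N25 buckles.
  N10: +40 → 40 ≥ 40
  N19: +20 → 20 < 90
  N23: +90 → 90 < 110
  N29: +15 → 15 < 90
Round 3 — N10 buckles.
  N29: +10 → 25 < 90
No further bucklings.

no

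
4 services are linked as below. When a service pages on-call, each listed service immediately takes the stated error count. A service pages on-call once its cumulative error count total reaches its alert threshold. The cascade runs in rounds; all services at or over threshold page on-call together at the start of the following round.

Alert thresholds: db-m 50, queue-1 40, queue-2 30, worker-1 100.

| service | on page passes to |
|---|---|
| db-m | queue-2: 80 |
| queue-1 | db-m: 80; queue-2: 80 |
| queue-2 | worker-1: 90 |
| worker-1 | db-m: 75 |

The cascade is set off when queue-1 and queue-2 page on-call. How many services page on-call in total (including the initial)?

Round 1 — queue-1, queue-2 page on-call (initial).
  db-m: +80 → 80 ≥ 50
  worker-1: +90 → 90 < 100
Round 2 — db-m pages on-call.
No further pages.

3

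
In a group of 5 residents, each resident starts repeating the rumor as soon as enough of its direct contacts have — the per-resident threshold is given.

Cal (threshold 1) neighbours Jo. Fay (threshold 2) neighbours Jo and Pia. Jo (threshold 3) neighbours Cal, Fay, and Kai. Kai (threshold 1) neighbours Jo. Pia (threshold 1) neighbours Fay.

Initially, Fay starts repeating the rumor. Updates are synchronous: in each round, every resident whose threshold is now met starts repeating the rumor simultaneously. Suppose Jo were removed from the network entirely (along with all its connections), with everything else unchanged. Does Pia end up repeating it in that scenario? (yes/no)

yes

With Jo removed:
Round 1 — Fay starts repeating the rumor (initial).
Round 2 — checking thresholds:
  Pia: 1 of 1 neighbours ≥ 1, starts repeating the rumor.
Round 3 — no new spreads; cascade stops.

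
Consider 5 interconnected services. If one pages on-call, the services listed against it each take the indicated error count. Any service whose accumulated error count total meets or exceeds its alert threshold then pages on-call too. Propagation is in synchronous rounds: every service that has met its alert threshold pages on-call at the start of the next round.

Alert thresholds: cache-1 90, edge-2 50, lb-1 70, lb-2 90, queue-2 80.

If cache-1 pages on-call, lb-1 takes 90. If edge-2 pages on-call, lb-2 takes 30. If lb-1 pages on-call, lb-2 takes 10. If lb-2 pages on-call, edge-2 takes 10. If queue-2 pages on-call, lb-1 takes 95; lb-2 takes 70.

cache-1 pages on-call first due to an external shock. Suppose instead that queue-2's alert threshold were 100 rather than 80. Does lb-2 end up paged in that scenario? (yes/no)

no

With queue-2's alert threshold at 100:
Round 1 — cache-1 pages on-call (initial).
  lb-1: +90 → 90 ≥ 70
Round 2 — lb-1 pages on-call.
  lb-2: +10 → 10 < 90
No further pages.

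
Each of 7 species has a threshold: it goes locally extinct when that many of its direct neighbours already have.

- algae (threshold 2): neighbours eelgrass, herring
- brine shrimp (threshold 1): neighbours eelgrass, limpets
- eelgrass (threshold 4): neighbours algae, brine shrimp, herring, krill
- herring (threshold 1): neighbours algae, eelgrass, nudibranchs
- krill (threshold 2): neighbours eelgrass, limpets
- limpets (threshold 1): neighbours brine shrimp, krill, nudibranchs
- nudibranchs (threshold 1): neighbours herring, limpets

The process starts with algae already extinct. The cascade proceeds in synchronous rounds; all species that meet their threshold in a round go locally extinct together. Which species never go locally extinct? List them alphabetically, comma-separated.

Round 1 — algae goes locally extinct (initial).
Round 2 — checking thresholds:
  eelgrass: 1 of 4 neighbours < 4, holds.
  herring: 1 of 3 neighbours ≥ 1, goes locally extinct.
Round 3 — checking thresholds:
  eelgrass: 2 of 4 neighbours < 4, holds.
  nudibranchs: 1 of 2 neighbours ≥ 1, goes locally extinct.
Round 4 — checking thresholds:
  eelgrass: 2 of 4 neighbours < 4, holds.
  limpets: 1 of 3 neighbours ≥ 1, goes locally extinct.
Round 5 — checking thresholds:
  brine shrimp: 1 of 2 neighbours ≥ 1, goes locally extinct.
  eelgrass: 2 of 4 neighbours < 4, holds.
  krill: 1 of 2 neighbours < 2, holds.
Round 6 — no new extinctions; cascade stops.

eelgrass, krill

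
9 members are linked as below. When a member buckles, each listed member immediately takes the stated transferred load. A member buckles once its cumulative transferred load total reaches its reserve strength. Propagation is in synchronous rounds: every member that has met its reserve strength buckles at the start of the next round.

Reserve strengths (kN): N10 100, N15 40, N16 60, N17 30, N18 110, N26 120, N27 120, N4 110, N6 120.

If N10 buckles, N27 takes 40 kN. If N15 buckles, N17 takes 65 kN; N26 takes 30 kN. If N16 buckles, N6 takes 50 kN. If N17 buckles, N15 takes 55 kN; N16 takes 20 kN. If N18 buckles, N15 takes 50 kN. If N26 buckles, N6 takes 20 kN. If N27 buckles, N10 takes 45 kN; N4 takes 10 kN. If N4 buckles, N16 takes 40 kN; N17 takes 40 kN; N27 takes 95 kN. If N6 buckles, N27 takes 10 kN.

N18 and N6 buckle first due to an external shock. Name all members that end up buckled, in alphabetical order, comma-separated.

Round 1 — N18, N6 buckle (initial).
  N15: +50 → 50 ≥ 40
  N27: +10 → 10 < 120
Round 2 — N15 buckles.
  N17: +65 → 65 ≥ 30
  N26: +30 → 30 < 120
Round 3 — N17 buckles.
  N16: +20 → 20 < 60
No further bucklings.

N15, N17, N18, N6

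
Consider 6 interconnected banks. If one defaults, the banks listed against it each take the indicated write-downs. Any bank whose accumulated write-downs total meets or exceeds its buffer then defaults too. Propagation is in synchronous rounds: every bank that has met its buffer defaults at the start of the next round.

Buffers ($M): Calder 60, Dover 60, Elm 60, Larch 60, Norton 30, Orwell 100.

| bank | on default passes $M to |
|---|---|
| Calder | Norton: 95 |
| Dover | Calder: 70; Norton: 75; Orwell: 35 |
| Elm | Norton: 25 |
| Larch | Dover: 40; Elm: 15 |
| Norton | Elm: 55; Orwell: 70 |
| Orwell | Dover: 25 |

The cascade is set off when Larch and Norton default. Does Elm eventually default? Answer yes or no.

Round 1 — Larch, Norton default (initial).
  Dover: +40 → 40 < 60
  Elm: +15+55 → 70 ≥ 60
  Orwell: +70 → 70 < 100
Round 2 — Elm defaults.
No further defaults.

yes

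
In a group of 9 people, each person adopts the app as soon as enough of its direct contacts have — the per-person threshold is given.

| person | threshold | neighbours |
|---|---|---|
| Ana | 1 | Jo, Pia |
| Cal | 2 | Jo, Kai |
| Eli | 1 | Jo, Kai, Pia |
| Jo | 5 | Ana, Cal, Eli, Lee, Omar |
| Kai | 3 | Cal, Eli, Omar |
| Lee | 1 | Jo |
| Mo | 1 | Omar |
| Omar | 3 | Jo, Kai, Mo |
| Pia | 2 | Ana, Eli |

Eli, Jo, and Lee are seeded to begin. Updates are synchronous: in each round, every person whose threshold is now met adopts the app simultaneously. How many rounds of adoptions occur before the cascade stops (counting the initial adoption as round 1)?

Round 1 — Eli, Jo, Lee adopt the app (initial).
Round 2 — checking thresholds:
  Ana: 1 of 2 neighbours ≥ 1, adopts the app.
  Cal: 1 of 2 neighbours < 2, holds.
  Kai: 1 of 3 neighbours < 3, holds.
  Omar: 1 of 3 neighbours < 3, holds.
  Pia: 1 of 2 neighbours < 2, holds.
Round 3 — checking thresholds:
  Cal: 1 of 2 neighbours < 2, holds.
  Kai: 1 of 3 neighbours < 3, holds.
  Omar: 1 of 3 neighbours < 3, holds.
  Pia: 2 of 2 neighbours ≥ 2, adopts the app.
Round 4 — no new adoptions; cascade stops.

3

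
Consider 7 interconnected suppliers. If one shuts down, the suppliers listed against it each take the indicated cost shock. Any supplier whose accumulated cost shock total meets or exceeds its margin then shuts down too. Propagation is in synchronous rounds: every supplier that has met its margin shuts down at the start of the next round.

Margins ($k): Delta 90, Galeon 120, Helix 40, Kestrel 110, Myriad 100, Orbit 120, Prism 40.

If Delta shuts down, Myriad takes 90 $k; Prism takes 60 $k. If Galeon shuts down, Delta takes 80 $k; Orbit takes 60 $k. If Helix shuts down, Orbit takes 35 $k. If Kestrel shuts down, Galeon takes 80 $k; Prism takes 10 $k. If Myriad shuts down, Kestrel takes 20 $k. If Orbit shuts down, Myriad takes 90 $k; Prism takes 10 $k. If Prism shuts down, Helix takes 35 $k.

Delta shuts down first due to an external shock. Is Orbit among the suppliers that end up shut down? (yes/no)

Round 1 — Delta shuts down (initial).
  Myriad: +90 → 90 < 100
  Prism: +60 → 60 ≥ 40
Round 2 — Prism shuts down.
  Helix: +35 → 35 < 40
No further shutdowns.

no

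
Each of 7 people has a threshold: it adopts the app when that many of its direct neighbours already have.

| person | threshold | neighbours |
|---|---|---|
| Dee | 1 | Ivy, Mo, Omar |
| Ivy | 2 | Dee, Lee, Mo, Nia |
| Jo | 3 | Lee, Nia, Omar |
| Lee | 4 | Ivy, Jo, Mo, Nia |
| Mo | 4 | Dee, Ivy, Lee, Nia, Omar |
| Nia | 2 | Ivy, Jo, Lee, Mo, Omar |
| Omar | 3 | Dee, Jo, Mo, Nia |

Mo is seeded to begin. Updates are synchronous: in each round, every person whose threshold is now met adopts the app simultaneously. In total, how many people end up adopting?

Round 1 — Mo adopts the app (initial).
Round 2 — checking thresholds:
  Dee: 1 of 3 neighbours ≥ 1, adopts the app.
  Ivy: 1 of 4 neighbours < 2, holds.
  Lee: 1 of 4 neighbours < 4, holds.
  Nia: 1 of 5 neighbours < 2, holds.
  Omar: 1 of 4 neighbours < 3, holds.
Round 3 — checking thresholds:
  Ivy: 2 of 4 neighbours ≥ 2, adopts the app.
  Lee: 1 of 4 neighbours < 4, holds.
  Nia: 1 of 5 neighbours < 2, holds.
  Omar: 2 of 4 neighbours < 3, holds.
Round 4 — checking thresholds:
  Lee: 2 of 4 neighbours < 4, holds.
  Nia: 2 of 5 neighbours ≥ 2, adopts the app.
  Omar: 2 of 4 neighbours < 3, holds.
Round 5 — checking thresholds:
  Jo: 1 of 3 neighbours < 3, holds.
  Lee: 3 of 4 neighbours < 4, holds.
  Omar: 3 of 4 neighbours ≥ 3, adopts the app.
Round 6 — no new adoptions; cascade stops.

5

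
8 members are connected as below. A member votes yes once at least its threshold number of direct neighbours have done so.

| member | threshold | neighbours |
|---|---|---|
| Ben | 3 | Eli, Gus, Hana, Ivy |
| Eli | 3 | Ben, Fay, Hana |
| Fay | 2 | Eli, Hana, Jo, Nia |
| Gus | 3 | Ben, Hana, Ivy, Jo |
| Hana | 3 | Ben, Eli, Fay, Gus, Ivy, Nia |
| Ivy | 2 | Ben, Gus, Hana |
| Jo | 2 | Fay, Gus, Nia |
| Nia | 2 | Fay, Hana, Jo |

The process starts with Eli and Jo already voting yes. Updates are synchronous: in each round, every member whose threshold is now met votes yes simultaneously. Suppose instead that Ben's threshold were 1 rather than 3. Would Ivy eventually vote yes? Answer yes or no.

yes

With Ben's threshold at 1:
Round 1 — Eli, Jo vote yes (initial).
Round 2 — checking thresholds:
  Ben: 1 of 4 neighbours ≥ 1, votes yes.
  Fay: 2 of 4 neighbours ≥ 2, votes yes.
  Gus: 1 of 4 neighbours < 3, below threshold.
  Hana: 1 of 6 neighbours < 3, below threshold.
  Nia: 1 of 3 neighbours < 2, below threshold.
Round 3 — checking thresholds:
  Gus: 2 of 4 neighbours < 3, below threshold.
  Hana: 3 of 6 neighbours ≥ 3, votes yes.
  Ivy: 1 of 3 neighbours < 2, below threshold.
  Nia: 2 of 3 neighbours ≥ 2, votes yes.
Round 4 — checking thresholds:
  Gus: 3 of 4 neighbours ≥ 3, votes yes.
  Ivy: 2 of 3 neighbours ≥ 2, votes yes.
Round 5 — no new yes votes; cascade stops.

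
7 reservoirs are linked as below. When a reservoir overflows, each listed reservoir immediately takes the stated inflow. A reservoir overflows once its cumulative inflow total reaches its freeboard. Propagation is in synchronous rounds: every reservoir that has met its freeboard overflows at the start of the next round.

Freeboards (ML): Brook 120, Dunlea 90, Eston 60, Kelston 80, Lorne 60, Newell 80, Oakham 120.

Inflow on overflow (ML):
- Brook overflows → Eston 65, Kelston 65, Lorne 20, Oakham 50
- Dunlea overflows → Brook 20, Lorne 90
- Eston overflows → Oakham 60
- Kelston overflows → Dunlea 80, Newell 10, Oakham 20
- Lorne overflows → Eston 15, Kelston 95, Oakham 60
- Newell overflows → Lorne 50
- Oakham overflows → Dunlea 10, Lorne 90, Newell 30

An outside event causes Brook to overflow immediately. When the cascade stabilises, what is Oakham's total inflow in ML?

Round 1 — Brook overflows (initial).
  Eston: +65 → 65 ≥ 60
  Kelston: +65 → 65 < 80
  Lorne: +20 → 20 < 60
  Oakham: +50 → 50 < 120
Round 2 — Eston overflows.
  Oakham: +60 → 110 < 120
No further overflows.

110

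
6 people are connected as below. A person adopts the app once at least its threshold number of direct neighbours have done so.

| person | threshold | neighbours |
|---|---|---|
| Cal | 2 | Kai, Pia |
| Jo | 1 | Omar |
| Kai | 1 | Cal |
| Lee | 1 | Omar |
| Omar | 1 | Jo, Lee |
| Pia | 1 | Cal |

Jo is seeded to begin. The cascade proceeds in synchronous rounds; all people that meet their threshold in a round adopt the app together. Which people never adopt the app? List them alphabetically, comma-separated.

Cal, Kai, Pia

Round 1 — Jo adopts the app (initial).
Round 2 — checking thresholds:
  Omar: 1 of 2 neighbours ≥ 1, adopts the app.
Round 3 — checking thresholds:
  Lee: 1 of 1 neighbours ≥ 1, adopts the app.
Round 4 — no new adoptions; cascade stops.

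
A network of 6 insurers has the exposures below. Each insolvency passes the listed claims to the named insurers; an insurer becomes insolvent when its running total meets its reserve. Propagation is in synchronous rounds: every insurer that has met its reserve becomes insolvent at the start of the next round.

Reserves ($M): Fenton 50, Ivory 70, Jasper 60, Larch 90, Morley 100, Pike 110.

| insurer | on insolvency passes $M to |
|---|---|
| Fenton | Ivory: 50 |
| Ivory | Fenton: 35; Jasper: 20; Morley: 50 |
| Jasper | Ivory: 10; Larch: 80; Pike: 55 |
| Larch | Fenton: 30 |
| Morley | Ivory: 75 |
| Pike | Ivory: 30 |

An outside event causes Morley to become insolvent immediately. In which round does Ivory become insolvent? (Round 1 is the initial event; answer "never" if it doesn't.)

2

Round 1 — Morley becomes insolvent (initial).
  Ivory: +75 → 75 ≥ 70
Round 2 — Ivory becomes insolvent.
  Fenton: +35 → 35 < 50
  Jasper: +20 → 20 < 60
No further insolvencies.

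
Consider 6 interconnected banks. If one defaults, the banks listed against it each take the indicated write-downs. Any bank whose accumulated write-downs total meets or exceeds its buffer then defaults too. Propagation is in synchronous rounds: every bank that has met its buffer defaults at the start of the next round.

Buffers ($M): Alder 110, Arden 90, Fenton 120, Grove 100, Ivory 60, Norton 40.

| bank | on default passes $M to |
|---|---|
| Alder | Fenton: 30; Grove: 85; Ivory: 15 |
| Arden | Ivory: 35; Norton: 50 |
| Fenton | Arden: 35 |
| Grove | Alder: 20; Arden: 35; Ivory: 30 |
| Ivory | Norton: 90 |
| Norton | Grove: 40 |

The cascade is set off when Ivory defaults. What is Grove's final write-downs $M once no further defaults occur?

Round 1 — Ivory defaults (initial).
  Norton: +90 → 90 ≥ 40
Round 2 — Norton defaults.
  Grove: +40 → 40 < 100
No further defaults.

40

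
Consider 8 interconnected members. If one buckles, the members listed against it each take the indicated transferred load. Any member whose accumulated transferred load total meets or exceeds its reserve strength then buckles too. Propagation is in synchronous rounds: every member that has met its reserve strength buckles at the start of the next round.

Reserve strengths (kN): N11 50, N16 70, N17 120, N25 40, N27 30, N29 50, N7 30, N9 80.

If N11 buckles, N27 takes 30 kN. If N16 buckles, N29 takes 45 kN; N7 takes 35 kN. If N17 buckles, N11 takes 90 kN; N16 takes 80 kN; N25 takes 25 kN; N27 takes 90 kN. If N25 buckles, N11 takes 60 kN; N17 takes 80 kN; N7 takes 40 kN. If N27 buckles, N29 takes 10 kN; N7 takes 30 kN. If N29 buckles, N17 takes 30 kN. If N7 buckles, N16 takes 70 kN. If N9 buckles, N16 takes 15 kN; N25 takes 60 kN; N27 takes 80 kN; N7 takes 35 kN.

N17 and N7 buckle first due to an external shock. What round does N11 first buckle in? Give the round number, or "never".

Round 1 — N17, N7 buckle (initial).
  N11: +90 → 90 ≥ 50
  N16: +80+70 → 150 ≥ 70
  N25: +25 → 25 < 40
  N27: +90 → 90 ≥ 30
Round 2 — N11, N16, N27 buckle.
  N29: +45+10 → 55 ≥ 50
Round 3 — N29 buckles.
No further bucklings.

2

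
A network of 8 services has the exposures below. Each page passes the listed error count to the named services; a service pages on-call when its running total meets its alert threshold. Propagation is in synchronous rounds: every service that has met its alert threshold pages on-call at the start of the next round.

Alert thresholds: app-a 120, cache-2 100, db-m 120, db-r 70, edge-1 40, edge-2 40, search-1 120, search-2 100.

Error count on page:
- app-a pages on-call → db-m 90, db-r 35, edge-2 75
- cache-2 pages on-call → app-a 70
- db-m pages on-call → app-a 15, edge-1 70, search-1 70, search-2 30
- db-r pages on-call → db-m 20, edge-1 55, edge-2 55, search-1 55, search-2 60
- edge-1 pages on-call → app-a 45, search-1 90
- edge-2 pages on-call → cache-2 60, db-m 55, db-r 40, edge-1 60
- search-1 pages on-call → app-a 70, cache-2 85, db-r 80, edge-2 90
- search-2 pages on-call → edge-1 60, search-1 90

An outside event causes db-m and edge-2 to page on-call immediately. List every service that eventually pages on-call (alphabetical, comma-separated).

app-a, cache-2, db-m, db-r, edge-1, edge-2, search-1

Round 1 — db-m, edge-2 page on-call (initial).
  app-a: +15 → 15 < 120
  cache-2: +60 → 60 < 100
  db-r: +40 → 40 < 70
  edge-1: +70+60 → 130 ≥ 40
  search-1: +70 → 70 < 120
  search-2: +30 → 30 < 100
Round 2 — edge-1 pages on-call.
  app-a: +45 → 60 < 120
  search-1: +90 → 160 ≥ 120
Round 3 — search-1 pages on-call.
  app-a: +70 → 130 ≥ 120
  cache-2: +85 → 145 ≥ 100
  db-r: +80 → 120 ≥ 70
Round 4 — app-a, cache-2, db-r page on-call.
  search-2: +60 → 90 < 100
No further pages.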